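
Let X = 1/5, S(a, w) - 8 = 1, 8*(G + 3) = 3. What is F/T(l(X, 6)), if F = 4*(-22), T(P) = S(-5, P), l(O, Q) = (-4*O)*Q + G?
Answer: -88/9 ≈ -9.7778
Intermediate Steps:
G = -21/8 (G = -3 + (⅛)*3 = -3 + 3/8 = -21/8 ≈ -2.6250)
S(a, w) = 9 (S(a, w) = 8 + 1 = 9)
X = ⅕ ≈ 0.20000
l(O, Q) = -21/8 - 4*O*Q (l(O, Q) = (-4*O)*Q - 21/8 = -4*O*Q - 21/8 = -21/8 - 4*O*Q)
T(P) = 9
F = -88
F/T(l(X, 6)) = -88/9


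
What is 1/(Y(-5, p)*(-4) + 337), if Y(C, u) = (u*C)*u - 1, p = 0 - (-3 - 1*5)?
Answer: 1/1621 ≈ 0.00061690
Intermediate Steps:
p = 8 (p = 0 - (-3 - 5) = 0 - 1*(-8) = 0 + 8 = 8)
Y(C, u) = -1 + C*u**2 (Y(C, u) = (C*u)*u - 1 = C*u**2 - 1 = -1 + C*u**2)
1/(Y(-5, p)*(-4) + 337) = 1/((-1 - 5*8**2)*(-4) + 337) = 1/((-1 - 5*64)*(-4) + 337) = 1/((-1 - 320)*(-4) + 337) = 1/(-321*(-4) + 337) = 1/(1284 + 337) = 1/1621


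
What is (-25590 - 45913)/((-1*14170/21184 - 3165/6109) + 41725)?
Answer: -4626710871584/2699803074855 ≈ -1.7137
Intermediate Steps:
(-25590 - 45913)/((-1*14170/21184 - 3165/6109) + 41725) = -71503/((-14170*1/21184 - 3165*1/6109) + 41725) = -71503/((-7085/10592 - 3165/6109) + 41725) = -71503/(-76805945/64706528 + 41725) = -71503/2699803074855/64706528 = -71503*64706528/2699803074855 = -4626710871584/2699803074855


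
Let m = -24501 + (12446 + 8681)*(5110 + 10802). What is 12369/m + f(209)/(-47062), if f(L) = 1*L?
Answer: -174618771/39648652574 ≈ -0.0044042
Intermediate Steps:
f(L) = L
m = 336148323 (m = -24501 + 21127*15912 = -24501 + 336172824 = 336148323)
12369/m + f(209)/(-47062) = 12369/336148323 + 209/(-47062) = 12369*(1/336148323) + 209*(-1/47062) = 31/842477 - 209/47062 = -174618771/39648652574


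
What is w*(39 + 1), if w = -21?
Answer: -840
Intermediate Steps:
w*(39 + 1) = -21*(39 + 1) = -21*40 = -840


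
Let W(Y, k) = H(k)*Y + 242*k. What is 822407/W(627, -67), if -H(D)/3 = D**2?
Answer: -822407/8460023 ≈ -0.097211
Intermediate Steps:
H(D) = -3*D**2
W(Y, k) = 242*k - 3*Y*k**2 (W(Y, k) = (-3*k**2)*Y + 242*k = -3*Y*k**2 + 242*k = 242*k - 3*Y*k**2)
822407/W(627, -67) = 822407/((-67*(242 - 3*627*(-67)))) = 822407/((-67*(242 + 126027))) = 822407/((-67*126269)) = 822407/(-8460023) = 822407*(-1/8460023) = -822407/8460023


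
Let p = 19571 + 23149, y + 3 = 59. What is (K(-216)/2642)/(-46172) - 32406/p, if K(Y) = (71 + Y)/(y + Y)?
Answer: -1317697364953/1737086677760 ≈ -0.75857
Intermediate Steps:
y = 56 (y = -3 + 59 = 56)
K(Y) = (71 + Y)/(56 + Y)
p = 42720
(K(-216)/2642)/(-46172) - 32406/p = (((71 - 216)/(56 - 216))/2642)/(-46172) - 32406/42720 = ((-145/(-160))*(1/2642))*(-1/46172) - 32406*1/42720 = (-1/160*(-145)*(1/2642))*(-1/46172) - 5401/7120 = ((29/32)*(1/2642))*(-1/46172) - 5401/7120 = (29/84544)*(-1/46172) - 5401/7120 = -29/3903565568 - 5401/7120 = -1317697364953/1737086677760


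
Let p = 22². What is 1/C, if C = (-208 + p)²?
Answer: 1/76176 ≈ 1.3127e-5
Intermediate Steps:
p = 484
C = 76176 (C = (-208 + 484)² = 276² = 76176)
1/C = 1/76176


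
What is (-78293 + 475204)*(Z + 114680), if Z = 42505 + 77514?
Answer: 93154614789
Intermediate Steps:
Z = 120019
(-78293 + 475204)*(Z + 114680) = (-78293 + 475204)*(120019 + 114680) = 396911*234699 = 93154614789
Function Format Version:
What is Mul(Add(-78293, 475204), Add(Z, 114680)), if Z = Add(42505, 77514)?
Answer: 93154614789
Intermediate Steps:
Z = 120019
Mul(Add(-78293, 475204), Add(Z, 114680)) = Mul(Add(-78293, 475204), Add(120019, 114680)) = Mul(396911, 234699) = 93154614789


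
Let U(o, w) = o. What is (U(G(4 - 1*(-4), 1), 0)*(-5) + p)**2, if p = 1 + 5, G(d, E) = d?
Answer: 1156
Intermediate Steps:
p = 6
(U(G(4 - 1*(-4), 1), 0)*(-5) + p)**2 = ((4 - 1*(-4))*(-5) + 6)**2 = ((4 + 4)*(-5) + 6)**2 = (8*(-5) + 6)**2 = (-40 + 6)**2 = (-34)**2 = 1156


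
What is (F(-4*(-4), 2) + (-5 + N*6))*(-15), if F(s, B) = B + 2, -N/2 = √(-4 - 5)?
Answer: 15 + 540*I ≈ 15.0 + 540.0*I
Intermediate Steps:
N = -6*I (N = -2*√(-4 - 5) = -6*I ≈ -6.0*I)
F(s, B) = 2 + B
(F(-4*(-4), 2) + (-5 + N*6))*(-15) = ((2 + 2) + (-5 - 6*I*6))*(-15) = (4 + (-5 - 36*I))*(-15) = (-1 - 36*I)*(-15) = 15 + 540*I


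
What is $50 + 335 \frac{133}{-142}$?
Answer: $- \frac{37455}{142} \approx -263.77$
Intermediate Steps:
$50 + 335 \frac{133}{-142} = 50 + 335 \cdot 133 \left(- \frac{1}{142}\right) = 50 + 335 \left(- \frac{133}{142}\right) = 50 - \frac{44555}{142} = - \frac{37455}{142}$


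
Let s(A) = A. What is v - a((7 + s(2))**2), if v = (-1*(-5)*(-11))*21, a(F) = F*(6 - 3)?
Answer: -1398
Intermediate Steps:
a(F) = 3*F (a(F) = F*3 = 3*F)
v = -1155 (v = (5*(-11))*21 = -55*21 = -1155)
v - a((7 + s(2))**2) = -1155 - 3*(7 + 2)**2 = -1155 - 3*9**2 = -1155 - 3*81 = -1155 - 1*243 = -1155 - 243 = -1398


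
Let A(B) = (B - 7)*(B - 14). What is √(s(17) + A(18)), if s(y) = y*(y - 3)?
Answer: √282 ≈ 16.793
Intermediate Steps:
A(B) = (-14 + B)*(-7 + B) (A(B) = (-7 + B)*(-14 + B) = (-14 + B)*(-7 + B))
s(y) = y*(-3 + y)
√(s(17) + A(18)) = √(17*(-3 + 17) + (98 + 18² - 21*18)) = √(17*14 + (98 + 324 - 378)) = √(238 + 44) = √282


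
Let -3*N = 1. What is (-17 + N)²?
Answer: 2704/9 ≈ 300.44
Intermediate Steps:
N = -⅓ (N = -⅓*1 = -⅓ ≈ -0.33333)
(-17 + N)² = (-17 - ⅓)² = (-52/3)² = 2704/9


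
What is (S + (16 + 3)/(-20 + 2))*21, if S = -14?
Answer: -1897/6 ≈ -316.17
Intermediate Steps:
(S + (16 + 3)/(-20 + 2))*21 = (-14 + (16 + 3)/(-20 + 2))*21 = (-14 + 19/(-18))*21 = (-14 + 19*(-1/18))*21 = (-14 - 19/18)*21 = -271/18*21 = -1897/6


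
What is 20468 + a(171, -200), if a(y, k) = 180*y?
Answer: 51248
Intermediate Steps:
20468 + a(171, -200) = 20468 + 180*171 = 20468 + 30780 = 51248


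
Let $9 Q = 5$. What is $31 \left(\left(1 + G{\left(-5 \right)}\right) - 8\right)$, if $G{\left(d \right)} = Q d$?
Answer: $- \frac{2728}{9} \approx -303.11$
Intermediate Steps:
$Q = \frac{5}{9}$ ($Q = \frac{1}{9} \cdot 5 = \frac{5}{9} \approx 0.55556$)
$G{\left(d \right)} = \frac{5 d}{9}$
$31 \left(\left(1 + G{\left(-5 \right)}\right) - 8\right) = 31 \left(\left(1 + \frac{5}{9} \left(-5\right)\right) - 8\right) = 31 \left(\left(1 - \frac{25}{9}\right) - 8\right) = 31 \left(- \frac{16}{9} - 8\right) = 31 \left(- \frac{88}{9}\right) = - \frac{2728}{9}$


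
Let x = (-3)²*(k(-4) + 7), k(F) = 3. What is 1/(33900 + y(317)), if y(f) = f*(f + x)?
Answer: 1/162919 ≈ 6.1380e-6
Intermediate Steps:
x = 90 (x = (-3)²*(3 + 7) = 9*10 = 90)
y(f) = f*(90 + f) (y(f) = f*(f + 90) = f*(90 + f))
1/(33900 + y(317)) = 1/(33900 + 317*(90 + 317)) = 1/(33900 + 317*407) = 1/(33900 + 129019) = 1/162919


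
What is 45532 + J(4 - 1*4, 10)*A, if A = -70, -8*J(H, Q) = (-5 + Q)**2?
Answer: 183003/4 ≈ 45751.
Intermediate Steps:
J(H, Q) = -(-5 + Q)**2/8
45532 + J(4 - 1*4, 10)*A = 45532 - (-5 + 10)**2/8*(-70) = 45532 - 1/8*5**2*(-70) = 45532 - 1/8*25*(-70) = 45532 - 25/8*(-70) = 45532 + 875/4 = 183003/4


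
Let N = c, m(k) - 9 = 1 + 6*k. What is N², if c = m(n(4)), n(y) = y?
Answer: 1156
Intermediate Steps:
m(k) = 10 + 6*k (m(k) = 9 + (1 + 6*k) = 10 + 6*k)
c = 34 (c = 10 + 6*4 = 10 + 24 = 34)
N = 34
N² = 34² = 1156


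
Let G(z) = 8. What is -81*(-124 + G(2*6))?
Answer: 9396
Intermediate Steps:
-81*(-124 + G(2*6)) = -81*(-124 + 8) = -81*(-116) = 9396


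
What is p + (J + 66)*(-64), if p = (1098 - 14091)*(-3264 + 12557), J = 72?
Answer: -120752781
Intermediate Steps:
p = -120743949 (p = -12993*9293 = -120743949)
p + (J + 66)*(-64) = -120743949 + (72 + 66)*(-64) = -120743949 + 138*(-64) = -120743949 - 8832 = -120752781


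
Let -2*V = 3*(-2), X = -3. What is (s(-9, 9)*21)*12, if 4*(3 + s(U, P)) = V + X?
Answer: -756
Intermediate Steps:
V = 3 (V = -3*(-2)/2 = -½*(-6) = 3)
s(U, P) = -3 (s(U, P) = -3 + (3 - 3)/4 = -3 + (¼)*0 = -3 + 0 = -3)
(s(-9, 9)*21)*12 = -3*21*12 = -63*12 = -756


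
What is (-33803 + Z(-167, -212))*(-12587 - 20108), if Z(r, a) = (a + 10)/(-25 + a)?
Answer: 261923208755/237 ≈ 1.1052e+9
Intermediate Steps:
Z(r, a) = (10 + a)/(-25 + a)
(-33803 + Z(-167, -212))*(-12587 - 20108) = (-33803 + (10 - 212)/(-25 - 212))*(-12587 - 20108) = (-33803 - 202/(-237))*(-32695) = (-33803 - 1/237*(-202))*(-32695) = (-33803 + 202/237)*(-32695) = -8011109/237*(-32695) = 261923208755/237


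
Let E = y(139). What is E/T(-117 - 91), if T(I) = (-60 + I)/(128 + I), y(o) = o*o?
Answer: 386420/67 ≈ 5767.5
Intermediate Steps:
y(o) = o**2
E = 19321 (E = 139**2 = 19321)
T(I) = (-60 + I)/(128 + I)
E/T(-117 - 91) = 19321/(((-60 + (-117 - 91))/(128 + (-117 - 91)))) = 19321/(((-60 - 208)/(128 - 208))) = 19321/((-268/(-80))) = 19321/((-1/80*(-268))) = 19321/(67/20) = 19321*(20/67) = 386420/67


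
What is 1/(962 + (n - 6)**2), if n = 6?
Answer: 1/962 ≈ 0.0010395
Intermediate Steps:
1/(962 + (n - 6)**2) = 1/(962 + (6 - 6)**2) = 1/(962 + 0**2) = 1/(962 + 0) = 1/962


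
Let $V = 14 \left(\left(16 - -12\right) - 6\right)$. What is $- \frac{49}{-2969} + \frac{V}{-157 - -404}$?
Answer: $\frac{926555}{733343} \approx 1.2635$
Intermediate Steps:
$V = 308$ ($V = 14 \left(\left(16 + 12\right) - 6\right) = 14 \left(28 - 6\right) = 14 \cdot 22 = 308$)
$- \frac{49}{-2969} + \frac{V}{-157 - -404} = - \frac{49}{-2969} + \frac{308}{-157 - -404} = \left(-49\right) \left(- \frac{1}{2969}\right) + \frac{308}{-157 + 404} = \frac{49}{2969} + \frac{308}{247} = \frac{926555}{733343}$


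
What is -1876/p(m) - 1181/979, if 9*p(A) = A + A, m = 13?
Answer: -8280071/12727 ≈ -650.59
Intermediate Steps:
p(A) = 2*A/9 (p(A) = (A + A)/9 = (2*A)/9 = 2*A/9)
-1876/p(m) - 1181/979 = -1876/((2/9)*13) - 1181/979 = -1876/26/9 - 1181*1/979 = -1876*9/26 - 1181/979 = -8442/13 - 1181/979 = -8280071/12727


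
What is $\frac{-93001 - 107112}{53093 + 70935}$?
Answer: $- \frac{200113}{124028} \approx -1.6135$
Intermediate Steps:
$\frac{-93001 - 107112}{53093 + 70935} = - \frac{200113}{124028}$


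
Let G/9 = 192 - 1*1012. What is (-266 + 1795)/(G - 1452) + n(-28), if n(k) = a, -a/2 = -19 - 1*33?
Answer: 916999/8832 ≈ 103.83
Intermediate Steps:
G = -7380 (G = 9*(192 - 1*1012) = 9*(192 - 1012) = 9*(-820) = -7380)
a = 104 (a = -2*(-19 - 1*33) = -2*(-19 - 33) = -2*(-52) = 104)
n(k) = 104
(-266 + 1795)/(G - 1452) + n(-28) = (-266 + 1795)/(-7380 - 1452) + 104 = 1529/(-8832) + 104 = 1529*(-1/8832) + 104 = -1529/8832 + 104 = 916999/8832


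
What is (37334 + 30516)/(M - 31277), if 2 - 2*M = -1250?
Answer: -67850/30651 ≈ -2.2136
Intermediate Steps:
M = 626 (M = 1 - ½*(-1250) = 1 + 625 = 626)
(37334 + 30516)/(M - 31277) = (37334 + 30516)/(626 - 31277) = 67850/(-30651) = 67850*(-1/30651) = -67850/30651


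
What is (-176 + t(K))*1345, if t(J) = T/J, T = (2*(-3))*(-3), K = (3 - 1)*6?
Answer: -469405/2 ≈ -2.3470e+5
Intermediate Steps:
K = 12 (K = 2*6 = 12)
T = 18 (T = -6*(-3) = 18)
t(J) = 18/J
(-176 + t(K))*1345 = (-176 + 18/12)*1345 = (-176 + 18*(1/12))*1345 = (-176 + 3/2)*1345 = -349/2*1345 = -469405/2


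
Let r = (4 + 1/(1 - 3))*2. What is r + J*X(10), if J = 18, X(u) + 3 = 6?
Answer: 61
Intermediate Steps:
X(u) = 3 (X(u) = -3 + 6 = 3)
r = 7 (r = (4 + 1/(-2))*2 = (4 - ½)*2 = (7/2)*2 = 7)
r + J*X(10) = 7 + 18*3 = 7 + 54 = 61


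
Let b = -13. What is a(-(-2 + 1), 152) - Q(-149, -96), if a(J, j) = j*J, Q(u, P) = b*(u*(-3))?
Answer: 5963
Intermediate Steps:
Q(u, P) = 39*u (Q(u, P) = -13*u*(-3) = -(-39)*u = 39*u)
a(J, j) = J*j
a(-(-2 + 1), 152) - Q(-149, -96) = -(-2 + 1)*152 - 39*(-149) = -1*(-1)*152 - 1*(-5811) = 1*152 + 5811 = 152 + 5811 = 5963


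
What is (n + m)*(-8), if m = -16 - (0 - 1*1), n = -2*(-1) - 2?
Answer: 120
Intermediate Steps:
n = 0 (n = 2 - 2 = 0)
m = -15 (m = -16 - (0 - 1) = -16 - 1*(-1) = -16 + 1 = -15)
(n + m)*(-8) = (0 - 15)*(-8) = -15*(-8) = 120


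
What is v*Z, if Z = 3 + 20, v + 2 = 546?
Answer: 12512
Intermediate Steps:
v = 544 (v = -2 + 546 = 544)
Z = 23
v*Z = 544*23 = 12512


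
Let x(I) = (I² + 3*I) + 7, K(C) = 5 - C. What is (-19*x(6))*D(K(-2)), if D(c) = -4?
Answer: 4636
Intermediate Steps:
x(I) = 7 + I² + 3*I
(-19*x(6))*D(K(-2)) = -19*(7 + 6² + 3*6)*(-4) = -19*(7 + 36 + 18)*(-4) = -19*61*(-4) = -1159*(-4) = 4636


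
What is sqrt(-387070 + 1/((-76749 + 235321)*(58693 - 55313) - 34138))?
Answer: 3*I*sqrt(73095624579125237698)/41226094 ≈ 622.15*I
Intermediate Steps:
sqrt(-387070 + 1/((-76749 + 235321)*(58693 - 55313) - 34138)) = sqrt(-387070 + 1/(158572*3380 - 34138)) = sqrt(-387070 + 1/(535973360 - 34138)) = sqrt(-387070 + 1/535939222) = sqrt(-207445994659539/535939222) = 3*I*sqrt(73095624579125237698)/41226094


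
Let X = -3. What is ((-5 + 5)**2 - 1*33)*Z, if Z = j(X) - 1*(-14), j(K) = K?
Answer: -363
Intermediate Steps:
Z = 11 (Z = -3 - 1*(-14) = -3 + 14 = 11)
((-5 + 5)**2 - 1*33)*Z = ((-5 + 5)**2 - 1*33)*11 = (0**2 - 33)*11 = (0 - 33)*11 = -33*11 = -363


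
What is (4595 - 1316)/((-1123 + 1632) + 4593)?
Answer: 3279/5102 ≈ 0.64269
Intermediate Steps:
(4595 - 1316)/((-1123 + 1632) + 4593) = 3279/(509 + 4593) = 3279/5102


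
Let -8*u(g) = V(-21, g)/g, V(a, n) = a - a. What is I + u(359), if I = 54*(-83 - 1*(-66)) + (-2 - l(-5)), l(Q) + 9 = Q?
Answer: -906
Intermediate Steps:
l(Q) = -9 + Q
V(a, n) = 0
u(g) = 0 (u(g) = -0/g = -⅛*0 = 0)
I = -906 (I = 54*(-83 - 1*(-66)) + (-2 - (-9 - 5)) = 54*(-83 + 66) + (-2 - 1*(-14)) = 54*(-17) + (-2 + 14) = -918 + 12 = -906)
I + u(359) = -906 + 0 = -906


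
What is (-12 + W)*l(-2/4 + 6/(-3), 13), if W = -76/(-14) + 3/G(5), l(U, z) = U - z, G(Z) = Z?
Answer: 6479/70 ≈ 92.557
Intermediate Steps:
W = 211/35 (W = -76/(-14) + 3/5 = -76*(-1/14) + 3*(1/5) = 38/7 + 3/5 = 211/35 ≈ 6.0286)
(-12 + W)*l(-2/4 + 6/(-3), 13) = (-12 + 211/35)*((-2/4 + 6/(-3)) - 1*13) = -209*((-2*1/4 + 6*(-1/3)) - 13)/35 = -209*((-1/2 - 2) - 13)/35 = -209*(-5/2 - 13)/35 = -209/35*(-31/2) = 6479/70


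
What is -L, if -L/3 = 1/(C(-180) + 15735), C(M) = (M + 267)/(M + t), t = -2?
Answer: 182/954561 ≈ 0.00019066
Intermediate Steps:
C(M) = (267 + M)/(-2 + M) (C(M) = (M + 267)/(M - 2) = (267 + M)/(-2 + M))
L = -182/954561 (L = -3/((267 - 180)/(-2 - 180) + 15735) = -3/(87/(-182) + 15735) = -3/(-1/182*87 + 15735) = -3/(-87/182 + 15735) = -3/2863683/182 = -3*182/2863683 = -182/954561 ≈ -0.00019066)
-L = -1*(-182/954561) = 182/954561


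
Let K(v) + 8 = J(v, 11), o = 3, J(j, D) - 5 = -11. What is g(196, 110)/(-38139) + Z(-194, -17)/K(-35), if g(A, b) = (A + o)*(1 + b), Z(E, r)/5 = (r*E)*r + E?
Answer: 1788031909/88991 ≈ 20092.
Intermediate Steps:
J(j, D) = -6 (J(j, D) = 5 - 11 = -6)
K(v) = -14 (K(v) = -8 - 6 = -14)
Z(E, r) = 5*E + 5*E*r**2 (Z(E, r) = 5*((r*E)*r + E) = 5*((E*r)*r + E) = 5*(E*r**2 + E) = 5*(E + E*r**2) = 5*E + 5*E*r**2)
g(A, b) = (1 + b)*(3 + A) (g(A, b) = (A + 3)*(1 + b) = (3 + A)*(1 + b) = (1 + b)*(3 + A))
g(196, 110)/(-38139) + Z(-194, -17)/K(-35) = (3 + 196 + 3*110 + 196*110)/(-38139) + (5*(-194)*(1 + (-17)**2))/(-14) = (3 + 196 + 330 + 21560)*(-1/38139) + (5*(-194)*(1 + 289))*(-1/14) = 22089*(-1/38139) + (5*(-194)*290)*(-1/14) = -7363/12713 - 281300*(-1/14) = -7363/12713 + 140650/7 = 1788031909/88991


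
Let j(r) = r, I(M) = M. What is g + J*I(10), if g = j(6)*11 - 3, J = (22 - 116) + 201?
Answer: 1133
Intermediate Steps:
J = 107 (J = -94 + 201 = 107)
g = 63 (g = 6*11 - 3 = 66 - 3 = 63)
g + J*I(10) = 63 + 107*10 = 63 + 1070 = 1133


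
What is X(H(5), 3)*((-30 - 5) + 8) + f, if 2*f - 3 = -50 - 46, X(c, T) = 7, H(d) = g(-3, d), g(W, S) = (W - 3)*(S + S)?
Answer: -471/2 ≈ -235.50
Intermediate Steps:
g(W, S) = 2*S*(-3 + W) (g(W, S) = (-3 + W)*(2*S) = 2*S*(-3 + W))
H(d) = -12*d (H(d) = 2*d*(-3 - 3) = 2*d*(-6) = -12*d)
f = -93/2 (f = 3/2 + (-50 - 46)/2 = 3/2 + (1/2)*(-96) = 3/2 - 48 = -93/2 ≈ -46.500)
X(H(5), 3)*((-30 - 5) + 8) + f = 7*((-30 - 5) + 8) - 93/2 = 7*(-35 + 8) - 93/2 = 7*(-27) - 93/2 = -189 - 93/2 = -471/2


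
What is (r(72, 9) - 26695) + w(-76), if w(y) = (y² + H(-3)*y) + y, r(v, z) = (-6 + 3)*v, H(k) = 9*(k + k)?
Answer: -17107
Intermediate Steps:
H(k) = 18*k (H(k) = 9*(2*k) = 18*k)
r(v, z) = -3*v
w(y) = y² - 53*y (w(y) = (y² + (18*(-3))*y) + y = (y² - 54*y) + y = y² - 53*y)
(r(72, 9) - 26695) + w(-76) = (-3*72 - 26695) - 76*(-53 - 76) = (-216 - 26695) - 76*(-129) = -26911 + 9804 = -17107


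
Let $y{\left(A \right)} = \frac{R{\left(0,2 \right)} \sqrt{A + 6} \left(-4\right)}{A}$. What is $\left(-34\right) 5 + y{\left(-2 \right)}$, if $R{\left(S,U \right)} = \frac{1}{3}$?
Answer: $- \frac{506}{3} \approx -168.67$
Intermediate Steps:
$R{\left(S,U \right)} = \frac{1}{3}$
$y{\left(A \right)} = - \frac{4 \sqrt{6 + A}}{3 A}$ ($y{\left(A \right)} = \frac{\frac{\sqrt{A + 6}}{3} \left(-4\right)}{A} = \frac{\frac{\sqrt{6 + A}}{3} \left(-4\right)}{A} = \frac{\left(- \frac{4}{3}\right) \sqrt{6 + A}}{A} = - \frac{4 \sqrt{6 + A}}{3 A}$)
$\left(-34\right) 5 + y{\left(-2 \right)} = \left(-34\right) 5 - \frac{4 \sqrt{6 - 2}}{3 \left(-2\right)} = -170 - - \frac{2 \sqrt{4}}{3} = -170 - \left(- \frac{2}{3}\right) 2 = -170 + \frac{4}{3} = - \frac{506}{3}$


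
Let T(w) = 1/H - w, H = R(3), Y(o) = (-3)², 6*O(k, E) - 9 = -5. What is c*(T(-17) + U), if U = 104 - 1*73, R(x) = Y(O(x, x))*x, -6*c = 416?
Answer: -269776/81 ≈ -3330.6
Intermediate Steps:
c = -208/3 (c = -⅙*416 = -208/3 ≈ -69.333)
O(k, E) = ⅔ (O(k, E) = 3/2 + (⅙)*(-5) = 3/2 - ⅚ = ⅔)
Y(o) = 9
R(x) = 9*x
U = 31 (U = 104 - 73 = 31)
H = 27 (H = 9*3 = 27)
T(w) = 1/27 - w
c*(T(-17) + U) = -208*((1/27 - 1*(-17)) + 31)/3 = -208*((1/27 + 17) + 31)/3 = -208*(460/27 + 31)/3 = -208/3*1297/27 = -269776/81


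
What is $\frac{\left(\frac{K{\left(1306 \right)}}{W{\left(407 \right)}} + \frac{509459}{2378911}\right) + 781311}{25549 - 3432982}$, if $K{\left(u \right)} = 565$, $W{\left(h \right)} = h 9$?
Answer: $- \frac{6808308974524855}{29692204173930969} \approx -0.2293$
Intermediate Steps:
$W{\left(h \right)} = 9 h$
$\frac{\left(\frac{K{\left(1306 \right)}}{W{\left(407 \right)}} + \frac{509459}{2378911}\right) + 781311}{25549 - 3432982} = \frac{\left(\frac{565}{9 \cdot 407} + \frac{509459}{2378911}\right) + 781311}{25549 - 3432982} = \frac{\left(\frac{565}{3663} + 509459 \cdot \frac{1}{2378911}\right) + 781311}{-3407433} = \left(\left(565 \cdot \frac{1}{3663} + \frac{509459}{2378911}\right) + 781311\right) \left(- \frac{1}{3407433}\right) = \left(\left(\frac{565}{3663} + \frac{509459}{2378911}\right) + 781311\right) \left(- \frac{1}{3407433}\right) = \left(\frac{3210233032}{8713950993} + 781311\right) \left(- \frac{1}{3407433}\right) = \frac{6808308974524855}{8713950993} \left(- \frac{1}{3407433}\right) = - \frac{6808308974524855}{29692204173930969}$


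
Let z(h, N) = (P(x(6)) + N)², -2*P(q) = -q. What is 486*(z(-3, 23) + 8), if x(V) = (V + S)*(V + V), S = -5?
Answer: 412614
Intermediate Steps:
x(V) = 2*V*(-5 + V) (x(V) = (V - 5)*(V + V) = (-5 + V)*(2*V) = 2*V*(-5 + V))
P(q) = q/2 (P(q) = -(-1)*q/2 = q/2)
z(h, N) = (6 + N)² (z(h, N) = ((2*6*(-5 + 6))/2 + N)² = ((2*6*1)/2 + N)² = ((½)*12 + N)² = (6 + N)²)
486*(z(-3, 23) + 8) = 486*((6 + 23)² + 8) = 486*(29² + 8) = 486*(841 + 8) = 486*849 = 412614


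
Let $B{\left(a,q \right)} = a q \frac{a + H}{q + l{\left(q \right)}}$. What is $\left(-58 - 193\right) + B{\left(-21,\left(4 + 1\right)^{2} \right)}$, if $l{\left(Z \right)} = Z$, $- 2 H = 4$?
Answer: $- \frac{19}{2} \approx -9.5$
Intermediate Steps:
$H = -2$ ($H = \left(- \frac{1}{2}\right) 4 = -2$)
$B{\left(a,q \right)} = \frac{a \left(-2 + a\right)}{2}$ ($B{\left(a,q \right)} = a q \frac{a - 2}{q + q} = a q \frac{-2 + a}{2 q} = \frac{a \left(-2 + a\right)}{2}$)
$\left(-58 - 193\right) + B{\left(-21,\left(4 + 1\right)^{2} \right)} = \left(-58 - 193\right) + \frac{1}{2} \left(-21\right) \left(-2 - 21\right) = -251 + \frac{1}{2} \left(-21\right) \left(-23\right) = -251 + \frac{483}{2} = - \frac{19}{2}$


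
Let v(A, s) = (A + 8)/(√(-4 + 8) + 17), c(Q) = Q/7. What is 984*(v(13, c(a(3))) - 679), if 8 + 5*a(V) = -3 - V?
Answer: -12673920/19 ≈ -6.6705e+5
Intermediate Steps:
a(V) = -11/5 - V/5 (a(V) = -8/5 + (-3 - V)/5 = -8/5 + (-⅗ - V/5) = -11/5 - V/5)
c(Q) = Q/7 (c(Q) = Q*(⅐) = Q/7)
v(A, s) = 8/19 + A/19 (v(A, s) = (8 + A)/(√4 + 17) = (8 + A)/(2 + 17) = (8 + A)/19 = (8 + A)*(1/19) = 8/19 + A/19)
984*(v(13, c(a(3))) - 679) = 984*((8/19 + (1/19)*13) - 679) = 984*((8/19 + 13/19) - 679) = 984*(21/19 - 679) = 984*(-12880/19) = -12673920/19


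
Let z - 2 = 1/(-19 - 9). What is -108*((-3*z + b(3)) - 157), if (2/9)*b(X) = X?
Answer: 112941/7 ≈ 16134.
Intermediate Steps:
b(X) = 9*X/2
z = 55/28 (z = 2 + 1/(-19 - 9) = 2 + 1/(-28) = 2 - 1/28 = 55/28 ≈ 1.9643)
-108*((-3*z + b(3)) - 157) = -108*((-3*55/28 + (9/2)*3) - 157) = -108*((-165/28 + 27/2) - 157) = -108*(213/28 - 157) = -108*(-4183/28) = 112941/7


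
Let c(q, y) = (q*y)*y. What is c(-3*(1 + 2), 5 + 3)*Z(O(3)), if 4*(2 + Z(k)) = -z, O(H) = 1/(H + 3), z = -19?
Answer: -1584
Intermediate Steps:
O(H) = 1/(3 + H)
Z(k) = 11/4 (Z(k) = -2 + (-1*(-19))/4 = -2 + (¼)*19 = -2 + 19/4 = 11/4)
c(q, y) = q*y²
c(-3*(1 + 2), 5 + 3)*Z(O(3)) = ((-3*(1 + 2))*(5 + 3)²)*(11/4) = (-3*3*8²)*(11/4) = -9*64*(11/4) = -576*11/4 = -1584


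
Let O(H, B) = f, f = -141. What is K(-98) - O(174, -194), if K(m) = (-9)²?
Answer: 222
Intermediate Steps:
O(H, B) = -141
K(m) = 81
K(-98) - O(174, -194) = 81 - 1*(-141) = 81 + 141 = 222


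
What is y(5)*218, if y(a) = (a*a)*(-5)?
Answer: -27250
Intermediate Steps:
y(a) = -5*a² (y(a) = a²*(-5) = -5*a²)
y(5)*218 = -5*5²*218 = -5*25*218 = -125*218 = -27250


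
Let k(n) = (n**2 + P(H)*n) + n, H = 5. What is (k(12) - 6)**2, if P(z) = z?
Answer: 44100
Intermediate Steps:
k(n) = n**2 + 6*n (k(n) = (n**2 + 5*n) + n = n**2 + 6*n)
(k(12) - 6)**2 = (12*(6 + 12) - 6)**2 = (12*18 - 6)**2 = (216 - 6)**2 = 210**2 = 44100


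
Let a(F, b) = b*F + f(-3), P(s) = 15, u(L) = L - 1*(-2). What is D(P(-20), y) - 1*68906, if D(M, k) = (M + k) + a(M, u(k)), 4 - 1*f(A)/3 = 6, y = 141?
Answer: -66611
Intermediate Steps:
u(L) = 2 + L (u(L) = L + 2 = 2 + L)
f(A) = -6 (f(A) = 12 - 3*6 = 12 - 18 = -6)
a(F, b) = -6 + F*b (a(F, b) = b*F - 6 = F*b - 6 = -6 + F*b)
D(M, k) = -6 + M + k + M*(2 + k) (D(M, k) = (M + k) + (-6 + M*(2 + k)) = -6 + M + k + M*(2 + k))
D(P(-20), y) - 1*68906 = (-6 + 15 + 141 + 15*(2 + 141)) - 1*68906 = (-6 + 15 + 141 + 15*143) - 68906 = (-6 + 15 + 141 + 2145) - 68906 = 2295 - 68906 = -66611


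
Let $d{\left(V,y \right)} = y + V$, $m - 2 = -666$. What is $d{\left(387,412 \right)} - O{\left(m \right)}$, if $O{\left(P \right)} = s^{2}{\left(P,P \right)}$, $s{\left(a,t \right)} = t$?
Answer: $-440097$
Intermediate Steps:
$m = -664$ ($m = 2 - 666 = -664$)
$d{\left(V,y \right)} = V + y$
$O{\left(P \right)} = P^{2}$
$d{\left(387,412 \right)} - O{\left(m \right)} = \left(387 + 412\right) - \left(-664\right)^{2} = 799 - 440896 = -440097$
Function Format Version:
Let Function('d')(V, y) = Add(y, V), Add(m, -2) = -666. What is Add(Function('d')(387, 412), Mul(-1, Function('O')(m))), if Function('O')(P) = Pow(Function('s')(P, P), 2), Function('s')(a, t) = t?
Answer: -440097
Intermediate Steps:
m = -664 (m = Add(2, -666) = -664)
Function('d')(V, y) = Add(V, y)
Function('O')(P) = Pow(P, 2)
Add(Function('d')(387, 412), Mul(-1, Function('O')(m))) = Add(Add(387, 412), Mul(-1, Pow(-664, 2))) = Add(799, Mul(-1, 440896)) = Add(799, -440896) = -440097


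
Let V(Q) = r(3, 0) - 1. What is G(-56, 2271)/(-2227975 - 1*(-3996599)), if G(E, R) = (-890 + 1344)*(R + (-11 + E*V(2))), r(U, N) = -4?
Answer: 144145/221078 ≈ 0.65201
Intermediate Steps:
V(Q) = -5 (V(Q) = -4 - 1 = -5)
G(E, R) = -4994 - 2270*E + 454*R (G(E, R) = (-890 + 1344)*(R + (-11 + E*(-5))) = 454*(R + (-11 - 5*E)) = 454*(-11 + R - 5*E) = -4994 - 2270*E + 454*R)
G(-56, 2271)/(-2227975 - 1*(-3996599)) = (-4994 - 2270*(-56) + 454*2271)/(-2227975 - 1*(-3996599)) = (-4994 + 127120 + 1031034)/(-2227975 + 3996599) = 1153160/1768624 = 1153160*(1/1768624) = 144145/221078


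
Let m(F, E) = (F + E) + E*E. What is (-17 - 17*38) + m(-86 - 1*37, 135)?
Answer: 17574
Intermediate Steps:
m(F, E) = E + F + E² (m(F, E) = (E + F) + E² = E + F + E²)
(-17 - 17*38) + m(-86 - 1*37, 135) = (-17 - 17*38) + (135 + (-86 - 1*37) + 135²) = (-17 - 646) + (135 + (-86 - 37) + 18225) = -663 + (135 - 123 + 18225) = -663 + 18237 = 17574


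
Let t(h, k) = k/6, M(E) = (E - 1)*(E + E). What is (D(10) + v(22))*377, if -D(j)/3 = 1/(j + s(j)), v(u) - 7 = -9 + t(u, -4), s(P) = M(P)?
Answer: -576433/570 ≈ -1011.3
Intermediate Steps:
M(E) = 2*E*(-1 + E) (M(E) = (-1 + E)*(2*E) = 2*E*(-1 + E))
t(h, k) = k/6 (t(h, k) = k*(1/6) = k/6)
s(P) = 2*P*(-1 + P)
v(u) = -8/3 (v(u) = 7 + (-9 + (1/6)*(-4)) = 7 + (-9 - 2/3) = 7 - 29/3 = -8/3)
D(j) = -3/(j + 2*j*(-1 + j))
(D(10) + v(22))*377 = (-3/(10*(-1 + 2*10)) - 8/3)*377 = (-3*1/10/(-1 + 20) - 8/3)*377 = (-3*1/10/19 - 8/3)*377 = (-3*1/10*1/19 - 8/3)*377 = (-3/190 - 8/3)*377 = -1529/570*377 = -576433/570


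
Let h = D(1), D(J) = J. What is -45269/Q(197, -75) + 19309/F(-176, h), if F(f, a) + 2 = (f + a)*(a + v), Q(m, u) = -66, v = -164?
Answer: 117498371/171138 ≈ 686.57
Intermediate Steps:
h = 1
F(f, a) = -2 + (-164 + a)*(a + f) (F(f, a) = -2 + (f + a)*(a - 164) = -2 + (a + f)*(-164 + a) = -2 + (-164 + a)*(a + f))
-45269/Q(197, -75) + 19309/F(-176, h) = -45269/(-66) + 19309/(-2 + 1² - 164*1 - 164*(-176) + 1*(-176)) = -45269*(-1/66) + 19309/(-2 + 1 - 164 + 28864 - 176) = 45269/66 + 19309/28523 = 117498371/171138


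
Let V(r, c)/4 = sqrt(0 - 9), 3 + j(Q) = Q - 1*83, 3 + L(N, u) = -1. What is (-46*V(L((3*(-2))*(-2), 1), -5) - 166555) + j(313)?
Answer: -166328 - 552*I ≈ -1.6633e+5 - 552.0*I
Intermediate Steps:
L(N, u) = -4 (L(N, u) = -3 - 1 = -4)
j(Q) = -86 + Q (j(Q) = -3 + (Q - 1*83) = -3 + (Q - 83) = -3 + (-83 + Q) = -86 + Q)
V(r, c) = 12*I (V(r, c) = 4*sqrt(0 - 9) = 4*sqrt(-9) = 4*(3*I) = 12*I)
(-46*V(L((3*(-2))*(-2), 1), -5) - 166555) + j(313) = (-552*I - 166555) + (-86 + 313) = (-552*I - 166555) + 227 = (-166555 - 552*I) + 227 = -166328 - 552*I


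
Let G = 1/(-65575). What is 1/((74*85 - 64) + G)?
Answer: 65575/408269949 ≈ 0.00016062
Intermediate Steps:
G = -1/65575 ≈ -1.5250e-5
1/((74*85 - 64) + G) = 1/((74*85 - 64) - 1/65575) = 1/((6290 - 64) - 1/65575) = 1/(6226 - 1/65575) = 1/(408269949/65575) = 65575/408269949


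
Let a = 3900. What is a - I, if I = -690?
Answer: 4590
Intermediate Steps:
a - I = 3900 - 1*(-690) = 3900 + 690 = 4590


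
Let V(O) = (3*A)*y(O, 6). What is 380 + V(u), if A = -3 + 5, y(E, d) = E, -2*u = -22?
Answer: 446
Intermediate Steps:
u = 11 (u = -½*(-22) = 11)
A = 2
V(O) = 6*O (V(O) = (3*2)*O = 6*O)
380 + V(u) = 380 + 6*11 = 380 + 66 = 446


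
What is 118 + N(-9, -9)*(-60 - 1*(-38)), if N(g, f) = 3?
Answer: 52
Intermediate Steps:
118 + N(-9, -9)*(-60 - 1*(-38)) = 118 + 3*(-60 - 1*(-38)) = 118 + 3*(-60 + 38) = 118 + 3*(-22) = 118 - 66 = 52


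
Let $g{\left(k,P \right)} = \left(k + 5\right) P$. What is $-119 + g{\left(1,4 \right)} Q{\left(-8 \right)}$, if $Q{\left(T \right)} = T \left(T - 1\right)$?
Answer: $1609$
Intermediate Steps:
$Q{\left(T \right)} = T \left(-1 + T\right)$
$g{\left(k,P \right)} = P \left(5 + k\right)$ ($g{\left(k,P \right)} = \left(5 + k\right) P = P \left(5 + k\right)$)
$-119 + g{\left(1,4 \right)} Q{\left(-8 \right)} = -119 + 4 \left(5 + 1\right) \left(- 8 \left(-1 - 8\right)\right) = -119 + 4 \cdot 6 \left(\left(-8\right) \left(-9\right)\right) = -119 + 24 \cdot 72 = -119 + 1728 = 1609$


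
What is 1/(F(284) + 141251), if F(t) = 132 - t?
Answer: 1/141099 ≈ 7.0872e-6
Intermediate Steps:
1/(F(284) + 141251) = 1/((132 - 1*284) + 141251) = 1/((132 - 284) + 141251) = 1/(-152 + 141251) = 1/141099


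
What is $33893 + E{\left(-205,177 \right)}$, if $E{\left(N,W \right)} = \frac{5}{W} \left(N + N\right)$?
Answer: $\frac{5997011}{177} \approx 33881.0$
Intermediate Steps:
$E{\left(N,W \right)} = \frac{10 N}{W}$ ($E{\left(N,W \right)} = \frac{5}{W} 2 N = \frac{10 N}{W}$)
$33893 + E{\left(-205,177 \right)} = 33893 + 10 \left(-205\right) \frac{1}{177} = 33893 - \frac{2050}{177} = \frac{5997011}{177}$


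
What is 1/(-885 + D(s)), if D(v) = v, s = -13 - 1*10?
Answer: -1/908 ≈ -0.0011013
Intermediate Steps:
s = -23 (s = -13 - 10 = -23)
1/(-885 + D(s)) = 1/(-885 - 23) = 1/(-908) = -1/908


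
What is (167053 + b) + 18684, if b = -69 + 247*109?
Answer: 212591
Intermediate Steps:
b = 26854 (b = -69 + 26923 = 26854)
(167053 + b) + 18684 = (167053 + 26854) + 18684 = 193907 + 18684 = 212591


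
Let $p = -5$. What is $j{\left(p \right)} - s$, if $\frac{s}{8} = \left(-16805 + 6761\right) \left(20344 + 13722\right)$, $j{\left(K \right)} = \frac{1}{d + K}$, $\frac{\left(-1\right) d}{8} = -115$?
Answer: $\frac{2504603177281}{915} \approx 2.7373 \cdot 10^{9}$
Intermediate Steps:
$d = 920$ ($d = \left(-8\right) \left(-115\right) = 920$)
$j{\left(K \right)} = \frac{1}{920 + K}$
$s = -2737271232$ ($s = 8 \left(-16805 + 6761\right) \left(20344 + 13722\right) = 8 \left(\left(-10044\right) 34066\right) = 8 \left(-342158904\right) = -2737271232$)
$j{\left(p \right)} - s = \frac{1}{920 - 5} - -2737271232 = \frac{1}{915} + 2737271232 = \frac{2504603177281}{915}$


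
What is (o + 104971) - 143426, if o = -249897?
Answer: -288352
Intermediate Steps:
(o + 104971) - 143426 = (-249897 + 104971) - 143426 = -144926 - 143426 = -288352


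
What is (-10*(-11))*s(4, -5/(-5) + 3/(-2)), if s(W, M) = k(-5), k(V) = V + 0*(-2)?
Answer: -550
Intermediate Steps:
k(V) = V (k(V) = V + 0 = V)
s(W, M) = -5
(-10*(-11))*s(4, -5/(-5) + 3/(-2)) = -10*(-11)*(-5) = 110*(-5) = -550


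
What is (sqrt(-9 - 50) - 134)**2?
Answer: (134 - I*sqrt(59))**2 ≈ 17897.0 - 2058.5*I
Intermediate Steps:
(sqrt(-9 - 50) - 134)**2 = (sqrt(-59) - 134)**2 = (I*sqrt(59) - 134)**2 = (-134 + I*sqrt(59))**2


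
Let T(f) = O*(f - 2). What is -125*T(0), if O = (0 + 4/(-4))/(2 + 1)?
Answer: -250/3 ≈ -83.333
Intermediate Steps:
O = -⅓ (O = (0 + 4*(-¼))/3 = (0 - 1)*(⅓) = -1*⅓ = -⅓ ≈ -0.33333)
T(f) = ⅔ - f/3 (T(f) = -(f - 2)/3 = -(-2 + f)/3 = ⅔ - f/3)
-125*T(0) = -125*(⅔ - ⅓*0) = -125*(⅔ + 0) = -125*⅔ = -250/3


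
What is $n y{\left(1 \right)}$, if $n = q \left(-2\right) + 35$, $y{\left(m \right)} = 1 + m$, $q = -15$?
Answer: $130$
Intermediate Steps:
$n = 65$ ($n = \left(-15\right) \left(-2\right) + 35 = 30 + 35 = 65$)
$n y{\left(1 \right)} = 65 \left(1 + 1\right) = 65 \cdot 2 = 130$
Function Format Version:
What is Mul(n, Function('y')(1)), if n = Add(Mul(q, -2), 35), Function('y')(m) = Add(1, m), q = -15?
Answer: 130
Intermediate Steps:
n = 65 (n = Add(Mul(-15, -2), 35) = Add(30, 35) = 65)
Mul(n, Function('y')(1)) = Mul(65, Add(1, 1)) = Mul(65, 2) = 130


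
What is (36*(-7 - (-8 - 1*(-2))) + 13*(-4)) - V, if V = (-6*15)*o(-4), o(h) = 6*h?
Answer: -2248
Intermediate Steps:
V = 2160 (V = (-6*15)*(6*(-4)) = -90*(-24) = 2160)
(36*(-7 - (-8 - 1*(-2))) + 13*(-4)) - V = (36*(-7 - (-8 - 1*(-2))) + 13*(-4)) - 1*2160 = (36*(-7 - (-8 + 2)) - 52) - 2160 = (36*(-7 - 1*(-6)) - 52) - 2160 = (36*(-7 + 6) - 52) - 2160 = (36*(-1) - 52) - 2160 = (-36 - 52) - 2160 = -88 - 2160 = -2248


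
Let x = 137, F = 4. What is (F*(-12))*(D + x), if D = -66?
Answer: -3408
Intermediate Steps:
(F*(-12))*(D + x) = (4*(-12))*(-66 + 137) = -48*71 = -3408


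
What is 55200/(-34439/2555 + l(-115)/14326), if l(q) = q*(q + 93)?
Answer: -168373478000/40575747 ≈ -4149.6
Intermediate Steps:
l(q) = q*(93 + q)
55200/(-34439/2555 + l(-115)/14326) = 55200/(-34439/2555 - 115*(93 - 115)/14326) = 55200/(-34439*1/2555 - 115*(-22)*(1/14326)) = 55200/(-34439/2555 + 2530*(1/14326)) = 55200/(-34439/2555 + 1265/7163) = 55200/(-243454482/18301465) = 55200*(-18301465/243454482) = -168373478000/40575747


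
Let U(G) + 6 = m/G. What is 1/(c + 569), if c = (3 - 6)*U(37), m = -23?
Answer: 37/21788 ≈ 0.0016982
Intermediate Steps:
U(G) = -6 - 23/G
c = 735/37 (c = (3 - 6)*(-6 - 23/37) = -3*(-6 - 23*1/37) = -3*(-6 - 23/37) = -3*(-245/37) = 735/37 ≈ 19.865)
1/(c + 569) = 1/(735/37 + 569) = 1/(21788/37) = 37/21788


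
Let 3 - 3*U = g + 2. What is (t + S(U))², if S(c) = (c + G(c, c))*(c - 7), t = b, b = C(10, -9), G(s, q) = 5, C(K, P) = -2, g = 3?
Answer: 100489/81 ≈ 1240.6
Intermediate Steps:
b = -2
U = -⅔ (U = 1 - (3 + 2)/3 = 1 - ⅓*5 = 1 - 5/3 = -⅔ ≈ -0.66667)
t = -2
S(c) = (-7 + c)*(5 + c) (S(c) = (c + 5)*(c - 7) = (5 + c)*(-7 + c) = (-7 + c)*(5 + c))
(t + S(U))² = (-2 + (-35 + (-⅔)² - 2*(-⅔)))² = (-2 + (-35 + 4/9 + 4/3))² = (-2 - 299/9)² = (-317/9)² = 100489/81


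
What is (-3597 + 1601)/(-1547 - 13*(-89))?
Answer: 998/195 ≈ 5.1180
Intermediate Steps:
(-3597 + 1601)/(-1547 - 13*(-89)) = -1996/(-1547 + 1157) = -1996/(-390) = -1996*(-1/390) = 998/195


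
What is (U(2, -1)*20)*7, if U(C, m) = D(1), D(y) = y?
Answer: 140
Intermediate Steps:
U(C, m) = 1
(U(2, -1)*20)*7 = (1*20)*7 = 20*7 = 140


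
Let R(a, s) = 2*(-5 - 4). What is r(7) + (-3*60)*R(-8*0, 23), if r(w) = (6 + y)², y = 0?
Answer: 3276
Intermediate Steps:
r(w) = 36 (r(w) = (6 + 0)² = 6² = 36)
R(a, s) = -18 (R(a, s) = 2*(-9) = -18)
r(7) + (-3*60)*R(-8*0, 23) = 36 - 3*60*(-18) = 36 - 180*(-18) = 36 + 3240 = 3276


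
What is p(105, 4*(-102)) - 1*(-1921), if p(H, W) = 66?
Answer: 1987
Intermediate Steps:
p(105, 4*(-102)) - 1*(-1921) = 66 - 1*(-1921) = 66 + 1921 = 1987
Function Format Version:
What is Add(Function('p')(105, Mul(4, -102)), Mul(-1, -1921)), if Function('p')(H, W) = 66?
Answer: 1987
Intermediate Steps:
Add(Function('p')(105, Mul(4, -102)), Mul(-1, -1921)) = Add(66, Mul(-1, -1921)) = Add(66, 1921) = 1987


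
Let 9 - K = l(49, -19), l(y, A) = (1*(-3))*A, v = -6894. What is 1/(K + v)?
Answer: -1/6942 ≈ -0.00014405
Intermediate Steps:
l(y, A) = -3*A
K = -48 (K = 9 - (-3)*(-19) = 9 - 1*57 = 9 - 57 = -48)
1/(K + v) = 1/(-48 - 6894) = 1/(-6942) = -1/6942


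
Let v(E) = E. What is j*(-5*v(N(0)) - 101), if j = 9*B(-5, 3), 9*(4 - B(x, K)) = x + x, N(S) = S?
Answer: -4646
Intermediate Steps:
B(x, K) = 4 - 2*x/9 (B(x, K) = 4 - (x + x)/9 = 4 - 2*x/9)
j = 46 (j = 9*(4 - 2/9*(-5)) = 9*(4 + 10/9) = 9*(46/9) = 46)
j*(-5*v(N(0)) - 101) = 46*(-5*0 - 101) = 46*(0 - 101) = 46*(-101) = -4646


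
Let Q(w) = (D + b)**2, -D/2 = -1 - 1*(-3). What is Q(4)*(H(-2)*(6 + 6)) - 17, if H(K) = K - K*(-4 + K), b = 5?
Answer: -185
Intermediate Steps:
D = -4 (D = -2*(-1 - 1*(-3)) = -2*(-1 + 3) = -2*2 = -4)
H(K) = K - K*(-4 + K)
Q(w) = 1 (Q(w) = (-4 + 5)**2 = 1**2 = 1)
Q(4)*(H(-2)*(6 + 6)) - 17 = 1*((-2*(5 - 1*(-2)))*(6 + 6)) - 17 = 1*(-2*(5 + 2)*12) - 17 = 1*(-2*7*12) - 17 = 1*(-14*12) - 17 = 1*(-168) - 17 = -168 - 17 = -185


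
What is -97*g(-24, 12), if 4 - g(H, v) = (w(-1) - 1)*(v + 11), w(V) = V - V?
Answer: -2619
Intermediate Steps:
w(V) = 0
g(H, v) = 15 + v (g(H, v) = 4 - (0 - 1)*(v + 11) = 4 - (-1)*(11 + v) = 4 - (-11 - v) = 4 + (11 + v) = 15 + v)
-97*g(-24, 12) = -97*(15 + 12) = -97*27 = -2619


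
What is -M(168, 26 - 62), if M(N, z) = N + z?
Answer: -132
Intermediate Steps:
-M(168, 26 - 62) = -(168 + (26 - 62)) = -(168 - 36) = -1*132 = -132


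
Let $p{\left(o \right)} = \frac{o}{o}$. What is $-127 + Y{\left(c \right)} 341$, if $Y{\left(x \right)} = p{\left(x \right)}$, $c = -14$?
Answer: $214$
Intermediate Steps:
$p{\left(o \right)} = 1$
$Y{\left(x \right)} = 1$
$-127 + Y{\left(c \right)} 341 = -127 + 1 \cdot 341 = -127 + 341 = 214$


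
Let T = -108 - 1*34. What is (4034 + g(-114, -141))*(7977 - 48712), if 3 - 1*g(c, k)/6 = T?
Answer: -199764440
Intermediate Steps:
T = -142 (T = -108 - 34 = -142)
g(c, k) = 870 (g(c, k) = 18 - 6*(-142) = 18 + 852 = 870)
(4034 + g(-114, -141))*(7977 - 48712) = (4034 + 870)*(7977 - 48712) = 4904*(-40735) = -199764440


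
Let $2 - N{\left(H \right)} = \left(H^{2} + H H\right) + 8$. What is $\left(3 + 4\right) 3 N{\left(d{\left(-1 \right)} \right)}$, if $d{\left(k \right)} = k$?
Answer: $-168$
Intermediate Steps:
$N{\left(H \right)} = -6 - 2 H^{2}$ ($N{\left(H \right)} = 2 - \left(\left(H^{2} + H H\right) + 8\right) = 2 - \left(\left(H^{2} + H^{2}\right) + 8\right) = 2 - \left(2 H^{2} + 8\right) = 2 - \left(8 + 2 H^{2}\right) = -6 - 2 H^{2}$)
$\left(3 + 4\right) 3 N{\left(d{\left(-1 \right)} \right)} = \left(3 + 4\right) 3 \left(-6 - 2 \left(-1\right)^{2}\right) = 7 \cdot 3 \left(-6 - 2\right) = 21 \left(-6 - 2\right) = 21 \left(-8\right) = -168$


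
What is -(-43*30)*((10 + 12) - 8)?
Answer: 18060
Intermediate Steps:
-(-43*30)*((10 + 12) - 8) = -(-1290)*(22 - 8) = -(-1290)*14 = -1*(-18060) = 18060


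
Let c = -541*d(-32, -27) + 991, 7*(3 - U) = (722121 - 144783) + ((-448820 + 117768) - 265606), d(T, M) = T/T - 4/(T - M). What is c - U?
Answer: -13729/5 ≈ -2745.8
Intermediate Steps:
d(T, M) = 1 - 4/(T - M)
U = 2763 (U = 3 - ((722121 - 144783) + ((-448820 + 117768) - 265606))/7 = 3 - (577338 + (-331052 - 265606))/7 = 3 - (577338 - 596658)/7 = 3 - ⅐*(-19320) = 3 + 2760 = 2763)
c = 86/5 (c = -541*(4 - 27 - 1*(-32))/(-27 - 1*(-32)) + 991 = -541*(4 - 27 + 32)/(-27 + 32) + 991 = -541*9/5 + 991 = -4869/5 + 991 = 86/5 ≈ 17.200)
c - U = 86/5 - 1*2763 = 86/5 - 2763 = -13729/5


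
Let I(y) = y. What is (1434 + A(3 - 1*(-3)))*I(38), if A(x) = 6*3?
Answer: 55176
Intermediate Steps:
A(x) = 18
(1434 + A(3 - 1*(-3)))*I(38) = (1434 + 18)*38 = 1452*38 = 55176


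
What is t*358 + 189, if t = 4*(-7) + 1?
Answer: -9477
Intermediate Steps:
t = -27 (t = -28 + 1 = -27)
t*358 + 189 = -27*358 + 189 = -9666 + 189 = -9477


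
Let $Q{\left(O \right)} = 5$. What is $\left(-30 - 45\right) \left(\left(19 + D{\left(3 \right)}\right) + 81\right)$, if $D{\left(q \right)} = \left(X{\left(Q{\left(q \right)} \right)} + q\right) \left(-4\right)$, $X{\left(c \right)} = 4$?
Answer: $-5400$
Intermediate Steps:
$D{\left(q \right)} = -16 - 4 q$ ($D{\left(q \right)} = \left(4 + q\right) \left(-4\right) = -16 - 4 q$)
$\left(-30 - 45\right) \left(\left(19 + D{\left(3 \right)}\right) + 81\right) = \left(-30 - 45\right) \left(\left(19 - 28\right) + 81\right) = - 75 \left(\left(19 - 28\right) + 81\right) = - 75 \left(-9 + 81\right) = \left(-75\right) 72 = -5400$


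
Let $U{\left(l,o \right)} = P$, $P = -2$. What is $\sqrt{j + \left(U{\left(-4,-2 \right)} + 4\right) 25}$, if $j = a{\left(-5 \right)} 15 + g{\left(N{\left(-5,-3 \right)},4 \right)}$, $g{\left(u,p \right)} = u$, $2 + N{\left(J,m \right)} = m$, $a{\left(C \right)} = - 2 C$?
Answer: $\sqrt{195} \approx 13.964$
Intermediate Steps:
$U{\left(l,o \right)} = -2$
$N{\left(J,m \right)} = -2 + m$
$j = 145$ ($j = \left(-2\right) \left(-5\right) 15 - 5 = 10 \cdot 15 - 5 = 150 - 5 = 145$)
$\sqrt{j + \left(U{\left(-4,-2 \right)} + 4\right) 25} = \sqrt{145 + \left(-2 + 4\right) 25} = \sqrt{145 + 2 \cdot 25} = \sqrt{145 + 50} = \sqrt{195}$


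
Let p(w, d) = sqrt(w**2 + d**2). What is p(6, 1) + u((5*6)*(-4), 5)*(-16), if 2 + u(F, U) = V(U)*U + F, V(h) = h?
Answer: 1552 + sqrt(37) ≈ 1558.1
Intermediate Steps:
u(F, U) = -2 + F + U**2 (u(F, U) = -2 + (U*U + F) = -2 + (U**2 + F) = -2 + (F + U**2) = -2 + F + U**2)
p(w, d) = sqrt(d**2 + w**2)
p(6, 1) + u((5*6)*(-4), 5)*(-16) = sqrt(1**2 + 6**2) + (-2 + (5*6)*(-4) + 5**2)*(-16) = sqrt(1 + 36) + (-2 + 30*(-4) + 25)*(-16) = sqrt(37) + (-2 - 120 + 25)*(-16) = sqrt(37) - 97*(-16) = sqrt(37) + 1552 = 1552 + sqrt(37)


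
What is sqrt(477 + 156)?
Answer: sqrt(633) ≈ 25.159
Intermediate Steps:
sqrt(477 + 156) = sqrt(633)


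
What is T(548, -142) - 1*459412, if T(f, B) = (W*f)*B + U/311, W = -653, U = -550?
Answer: 15660229046/311 ≈ 5.0354e+7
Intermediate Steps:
T(f, B) = -550/311 - 653*B*f (T(f, B) = (-653*f)*B - 550/311 = -653*B*f - 550*1/311 = -653*B*f - 550/311 = -550/311 - 653*B*f)
T(548, -142) - 1*459412 = (-550/311 - 653*(-142)*548) - 1*459412 = (-550/311 + 50813848) - 459412 = 15803106178/311 - 459412 = 15660229046/311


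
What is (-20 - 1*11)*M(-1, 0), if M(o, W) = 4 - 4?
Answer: 0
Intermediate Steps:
M(o, W) = 0
(-20 - 1*11)*M(-1, 0) = (-20 - 1*11)*0 = (-20 - 11)*0 = -31*0 = 0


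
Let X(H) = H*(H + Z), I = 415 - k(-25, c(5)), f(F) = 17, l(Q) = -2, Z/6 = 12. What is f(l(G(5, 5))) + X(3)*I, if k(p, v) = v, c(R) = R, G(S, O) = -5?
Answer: 92267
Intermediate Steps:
Z = 72 (Z = 6*12 = 72)
I = 410 (I = 415 - 1*5 = 415 - 5 = 410)
X(H) = H*(72 + H) (X(H) = H*(H + 72) = H*(72 + H))
f(l(G(5, 5))) + X(3)*I = 17 + (3*(72 + 3))*410 = 17 + (3*75)*410 = 17 + 225*410 = 17 + 92250 = 92267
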